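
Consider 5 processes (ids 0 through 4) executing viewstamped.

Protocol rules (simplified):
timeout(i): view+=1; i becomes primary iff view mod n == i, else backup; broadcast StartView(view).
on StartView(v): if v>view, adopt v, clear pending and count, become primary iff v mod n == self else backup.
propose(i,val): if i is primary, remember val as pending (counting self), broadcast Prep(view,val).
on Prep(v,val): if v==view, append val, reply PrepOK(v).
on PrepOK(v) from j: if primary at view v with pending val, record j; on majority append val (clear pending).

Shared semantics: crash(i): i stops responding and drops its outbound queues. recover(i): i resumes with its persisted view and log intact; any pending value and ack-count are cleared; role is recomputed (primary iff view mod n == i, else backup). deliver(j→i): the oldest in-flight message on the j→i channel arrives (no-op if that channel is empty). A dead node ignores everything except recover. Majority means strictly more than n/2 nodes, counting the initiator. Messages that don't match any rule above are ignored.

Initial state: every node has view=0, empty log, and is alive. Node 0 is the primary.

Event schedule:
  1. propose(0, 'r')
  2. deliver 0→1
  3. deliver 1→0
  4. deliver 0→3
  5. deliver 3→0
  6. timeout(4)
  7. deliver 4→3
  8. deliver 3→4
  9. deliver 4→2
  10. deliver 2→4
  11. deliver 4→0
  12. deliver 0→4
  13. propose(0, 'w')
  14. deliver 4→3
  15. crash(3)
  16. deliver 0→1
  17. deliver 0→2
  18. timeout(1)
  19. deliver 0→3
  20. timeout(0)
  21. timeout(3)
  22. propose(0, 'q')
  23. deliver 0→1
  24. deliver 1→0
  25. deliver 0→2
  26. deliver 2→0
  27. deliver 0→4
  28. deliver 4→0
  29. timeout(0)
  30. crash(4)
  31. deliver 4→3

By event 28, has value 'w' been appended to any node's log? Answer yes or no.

no

step 1 propose(0,'r'): —
step 2 deliver 0→1: 1={back,v=0,log=r}
step 3 deliver 1→0: —
step 4 deliver 0→3: 3={back,v=0,log=r}
step 5 deliver 3→0: 0={prim,v=0,log=r}
step 6 timeout(4): 4={back,v=1,log=-}
step 7 deliver 4→3: 3={back,v=1,log=r}
step 8 deliver 3→4: —
step 9 deliver 4→2: 2={back,v=1,log=-}
step 10 deliver 2→4: —
step 11 deliver 4→0: 0={back,v=1,log=r}
step 12 deliver 0→4: —
step 13 propose(0,'w'): —
step 14 deliver 4→3: —
step 15 crash(3): 3={✗back,v=1,log=r}
step 16 deliver 0→1: —
step 17 deliver 0→2: —
step 18 timeout(1): 1={prim,v=1,log=r}
step 19 deliver 0→3: —
step 20 timeout(0): 0={back,v=2,log=r}
step 21 timeout(3): —
step 22 propose(0,'q'): —
step 23 deliver 0→1: 1={back,v=2,log=r}
step 24 deliver 1→0: —
step 25 deliver 0→2: 2={prim,v=2,log=-}
step 26 deliver 2→0: —
step 27 deliver 0→4: 4={back,v=2,log=-}
step 28 deliver 4→0: —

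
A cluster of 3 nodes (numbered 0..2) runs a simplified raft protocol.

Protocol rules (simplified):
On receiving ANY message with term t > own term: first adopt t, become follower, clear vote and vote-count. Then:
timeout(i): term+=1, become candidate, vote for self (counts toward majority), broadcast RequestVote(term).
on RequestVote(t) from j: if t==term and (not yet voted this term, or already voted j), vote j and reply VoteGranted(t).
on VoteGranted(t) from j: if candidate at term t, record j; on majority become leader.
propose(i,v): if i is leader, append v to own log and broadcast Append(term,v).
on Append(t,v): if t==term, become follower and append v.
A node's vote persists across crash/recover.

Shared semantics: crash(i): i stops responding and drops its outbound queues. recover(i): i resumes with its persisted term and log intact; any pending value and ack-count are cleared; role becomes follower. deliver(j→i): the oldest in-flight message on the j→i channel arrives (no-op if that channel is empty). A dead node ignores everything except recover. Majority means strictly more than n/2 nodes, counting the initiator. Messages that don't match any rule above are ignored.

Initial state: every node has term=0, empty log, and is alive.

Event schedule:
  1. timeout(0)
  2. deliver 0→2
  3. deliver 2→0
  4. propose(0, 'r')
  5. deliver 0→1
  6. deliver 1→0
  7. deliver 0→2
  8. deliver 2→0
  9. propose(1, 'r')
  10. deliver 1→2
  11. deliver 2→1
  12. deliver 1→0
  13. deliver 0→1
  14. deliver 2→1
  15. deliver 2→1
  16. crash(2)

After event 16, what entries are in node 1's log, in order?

r

after 1 — timeout(0): n0:cand/t1/[-]
after 2 — deliver 0→2: n2:foll/t1/[-]
after 3 — deliver 2→0: n0:lead/t1/[-]
after 4 — propose(0,'r'): n0:lead/t1/[r]
after 5 — deliver 0→1: n1:foll/t1/[-]
after 6 — deliver 1→0: ·
after 7 — deliver 0→2: n2:foll/t1/[r]
after 8 — deliver 2→0: ·
after 9 — propose(1,'r'): ·
after 10 — deliver 1→2: ·
after 11 — deliver 2→1: ·
after 12 — deliver 1→0: ·
after 13 — deliver 0→1: n1:foll/t1/[r]
after 14 — deliver 2→1: ·
after 15 — deliver 2→1: ·
after 16 — crash(2): n2:✗foll/t1/[r]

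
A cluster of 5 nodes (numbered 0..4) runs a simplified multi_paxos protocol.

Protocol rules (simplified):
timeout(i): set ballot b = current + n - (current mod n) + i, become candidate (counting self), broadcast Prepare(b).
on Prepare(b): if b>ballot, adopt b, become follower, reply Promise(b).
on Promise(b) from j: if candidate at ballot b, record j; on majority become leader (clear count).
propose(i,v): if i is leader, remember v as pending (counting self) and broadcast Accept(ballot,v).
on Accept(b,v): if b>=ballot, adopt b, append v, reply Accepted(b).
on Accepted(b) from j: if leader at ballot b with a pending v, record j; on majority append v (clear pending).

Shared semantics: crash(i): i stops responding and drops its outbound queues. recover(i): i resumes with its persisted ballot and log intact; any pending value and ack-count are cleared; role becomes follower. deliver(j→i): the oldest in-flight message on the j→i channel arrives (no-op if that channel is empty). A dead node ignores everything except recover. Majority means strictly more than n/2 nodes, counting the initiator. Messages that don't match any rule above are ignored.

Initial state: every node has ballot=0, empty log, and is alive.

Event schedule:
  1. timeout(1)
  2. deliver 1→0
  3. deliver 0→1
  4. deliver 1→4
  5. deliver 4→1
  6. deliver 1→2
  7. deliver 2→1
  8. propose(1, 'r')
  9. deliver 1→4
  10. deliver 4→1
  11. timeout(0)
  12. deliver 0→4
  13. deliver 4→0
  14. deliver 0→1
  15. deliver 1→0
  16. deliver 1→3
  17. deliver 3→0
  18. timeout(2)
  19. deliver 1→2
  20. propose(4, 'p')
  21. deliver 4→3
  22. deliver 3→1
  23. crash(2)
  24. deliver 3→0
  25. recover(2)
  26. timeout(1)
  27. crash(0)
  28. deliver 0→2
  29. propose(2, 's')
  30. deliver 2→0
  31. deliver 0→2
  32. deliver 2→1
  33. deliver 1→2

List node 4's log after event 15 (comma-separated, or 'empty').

step 1 timeout(1): 1={cand,b=6,log=-}
step 2 deliver 1→0: 0={foll,b=6,log=-}
step 3 deliver 0→1: —
step 4 deliver 1→4: 4={foll,b=6,log=-}
step 5 deliver 4→1: 1={lead,b=6,log=-}
step 6 deliver 1→2: 2={foll,b=6,log=-}
step 7 deliver 2→1: —
step 8 propose(1,'r'): —
step 9 deliver 1→4: 4={foll,b=6,log=r}
step 10 deliver 4→1: —
step 11 timeout(0): 0={cand,b=10,log=-}
step 12 deliver 0→4: 4={foll,b=10,log=r}
step 13 deliver 4→0: —
step 14 deliver 0→1: 1={foll,b=10,log=-}
step 15 deliver 1→0: —

r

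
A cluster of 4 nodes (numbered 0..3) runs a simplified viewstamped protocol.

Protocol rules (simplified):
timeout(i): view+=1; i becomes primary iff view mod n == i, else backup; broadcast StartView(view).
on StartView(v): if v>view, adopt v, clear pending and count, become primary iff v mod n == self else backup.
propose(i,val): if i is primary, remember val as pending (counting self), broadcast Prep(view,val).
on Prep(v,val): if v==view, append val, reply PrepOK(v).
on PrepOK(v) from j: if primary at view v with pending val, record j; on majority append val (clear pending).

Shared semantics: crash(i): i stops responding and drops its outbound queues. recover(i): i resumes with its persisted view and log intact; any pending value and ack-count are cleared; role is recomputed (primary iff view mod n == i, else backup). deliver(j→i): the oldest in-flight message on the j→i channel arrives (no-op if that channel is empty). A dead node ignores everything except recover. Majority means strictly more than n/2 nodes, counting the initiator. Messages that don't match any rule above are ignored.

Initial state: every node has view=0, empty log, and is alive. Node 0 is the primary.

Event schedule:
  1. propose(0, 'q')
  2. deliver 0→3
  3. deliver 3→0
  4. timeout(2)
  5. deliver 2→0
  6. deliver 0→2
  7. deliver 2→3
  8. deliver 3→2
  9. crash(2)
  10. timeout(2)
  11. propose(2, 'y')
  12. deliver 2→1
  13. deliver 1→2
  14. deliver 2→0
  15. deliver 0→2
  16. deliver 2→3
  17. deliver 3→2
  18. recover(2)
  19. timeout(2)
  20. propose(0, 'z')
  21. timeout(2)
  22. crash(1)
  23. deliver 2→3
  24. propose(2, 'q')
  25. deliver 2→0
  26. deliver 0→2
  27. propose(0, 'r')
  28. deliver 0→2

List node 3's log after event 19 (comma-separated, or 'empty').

1. propose(0,'q'):  nop
2. deliver 0→3:  <3:back v0 q>
3. deliver 3→0:  nop
4. timeout(2):  <2:back v1 ->
5. deliver 2→0:  <0:back v1 ->
6. deliver 0→2:  nop
7. deliver 2→3:  <3:back v1 q>
8. deliver 3→2:  nop
9. crash(2):  <2:✗back v1 ->
10. timeout(2):  nop
11. propose(2,'y'):  nop
12. deliver 2→1:  nop
13. deliver 1→2:  nop
14. deliver 2→0:  nop
15. deliver 0→2:  nop
16. deliver 2→3:  nop
17. deliver 3→2:  nop
18. recover(2):  <2:back v1 ->
19. timeout(2):  <2:prim v2 ->

q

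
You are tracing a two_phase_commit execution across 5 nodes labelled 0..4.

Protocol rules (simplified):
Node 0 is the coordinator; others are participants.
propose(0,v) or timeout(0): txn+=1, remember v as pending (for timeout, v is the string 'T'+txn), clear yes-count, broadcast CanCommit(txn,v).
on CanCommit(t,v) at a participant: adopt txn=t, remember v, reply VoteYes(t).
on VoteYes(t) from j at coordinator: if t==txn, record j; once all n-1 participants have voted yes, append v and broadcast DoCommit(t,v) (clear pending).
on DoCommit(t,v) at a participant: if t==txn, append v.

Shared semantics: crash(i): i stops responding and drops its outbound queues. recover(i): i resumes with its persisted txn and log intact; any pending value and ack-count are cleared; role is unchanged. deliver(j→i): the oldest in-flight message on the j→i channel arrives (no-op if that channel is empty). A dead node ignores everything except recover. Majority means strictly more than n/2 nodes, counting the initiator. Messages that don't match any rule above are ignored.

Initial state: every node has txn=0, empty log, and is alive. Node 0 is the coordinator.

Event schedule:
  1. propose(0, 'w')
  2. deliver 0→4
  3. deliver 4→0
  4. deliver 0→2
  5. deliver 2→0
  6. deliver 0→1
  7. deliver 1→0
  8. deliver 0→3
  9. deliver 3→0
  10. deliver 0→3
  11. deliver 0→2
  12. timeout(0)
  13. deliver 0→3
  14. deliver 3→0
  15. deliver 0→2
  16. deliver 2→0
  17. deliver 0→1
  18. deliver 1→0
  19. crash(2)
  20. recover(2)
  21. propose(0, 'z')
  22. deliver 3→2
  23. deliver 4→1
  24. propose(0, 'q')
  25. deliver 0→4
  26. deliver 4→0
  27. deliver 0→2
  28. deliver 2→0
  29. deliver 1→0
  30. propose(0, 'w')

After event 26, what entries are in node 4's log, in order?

after 1 — propose(0,'w'): n0:coor/t1/[-]
after 2 — deliver 0→4: n4:part/t1/[-]
after 3 — deliver 4→0: ·
after 4 — deliver 0→2: n2:part/t1/[-]
after 5 — deliver 2→0: ·
after 6 — deliver 0→1: n1:part/t1/[-]
after 7 — deliver 1→0: ·
after 8 — deliver 0→3: n3:part/t1/[-]
after 9 — deliver 3→0: n0:coor/t1/[w]
after 10 — deliver 0→3: n3:part/t1/[w]
after 11 — deliver 0→2: n2:part/t1/[w]
after 12 — timeout(0): n0:coor/t2/[w]
after 13 — deliver 0→3: n3:part/t2/[w]
after 14 — deliver 3→0: ·
after 15 — deliver 0→2: n2:part/t2/[w]
after 16 — deliver 2→0: ·
after 17 — deliver 0→1: n1:part/t1/[w]
after 18 — deliver 1→0: ·
after 19 — crash(2): n2:✗part/t2/[w]
after 20 — recover(2): n2:part/t2/[w]
after 21 — propose(0,'z'): n0:coor/t3/[w]
after 22 — deliver 3→2: ·
after 23 — deliver 4→1: ·
after 24 — propose(0,'q'): n0:coor/t4/[w]
after 25 — deliver 0→4: n4:part/t1/[w]
after 26 — deliver 4→0: ·

w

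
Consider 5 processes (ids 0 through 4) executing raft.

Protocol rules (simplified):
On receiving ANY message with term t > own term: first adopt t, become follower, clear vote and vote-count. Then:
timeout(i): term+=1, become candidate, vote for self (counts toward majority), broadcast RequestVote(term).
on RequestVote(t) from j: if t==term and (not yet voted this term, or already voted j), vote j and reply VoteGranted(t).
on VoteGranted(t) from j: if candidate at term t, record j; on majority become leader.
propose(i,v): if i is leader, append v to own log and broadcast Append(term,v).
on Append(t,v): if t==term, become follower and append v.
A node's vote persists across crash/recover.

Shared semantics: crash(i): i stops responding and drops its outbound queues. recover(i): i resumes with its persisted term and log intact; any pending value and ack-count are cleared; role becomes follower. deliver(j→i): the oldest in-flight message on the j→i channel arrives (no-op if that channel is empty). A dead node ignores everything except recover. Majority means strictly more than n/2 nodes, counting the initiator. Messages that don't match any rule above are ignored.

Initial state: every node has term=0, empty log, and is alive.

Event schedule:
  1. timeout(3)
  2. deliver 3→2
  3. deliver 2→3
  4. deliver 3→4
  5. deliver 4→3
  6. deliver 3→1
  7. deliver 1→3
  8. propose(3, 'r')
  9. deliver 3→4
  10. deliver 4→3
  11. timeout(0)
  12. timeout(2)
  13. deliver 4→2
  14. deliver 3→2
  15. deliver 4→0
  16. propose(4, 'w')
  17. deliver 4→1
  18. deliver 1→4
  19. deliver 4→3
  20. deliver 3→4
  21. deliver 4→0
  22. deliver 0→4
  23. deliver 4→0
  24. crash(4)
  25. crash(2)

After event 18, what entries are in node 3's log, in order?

1. timeout(3):  <3:cand t1 ->
2. deliver 3→2:  <2:foll t1 ->
3. deliver 2→3:  nop
4. deliver 3→4:  <4:foll t1 ->
5. deliver 4→3:  <3:lead t1 ->
6. deliver 3→1:  <1:foll t1 ->
7. deliver 1→3:  nop
8. propose(3,'r'):  <3:lead t1 r>
9. deliver 3→4:  <4:foll t1 r>
10. deliver 4→3:  nop
11. timeout(0):  <0:cand t1 ->
12. timeout(2):  <2:cand t2 ->
13. deliver 4→2:  nop
14. deliver 3→2:  nop
15. deliver 4→0:  nop
16. propose(4,'w'):  nop
17. deliver 4→1:  nop
18. deliver 1→4:  nop

r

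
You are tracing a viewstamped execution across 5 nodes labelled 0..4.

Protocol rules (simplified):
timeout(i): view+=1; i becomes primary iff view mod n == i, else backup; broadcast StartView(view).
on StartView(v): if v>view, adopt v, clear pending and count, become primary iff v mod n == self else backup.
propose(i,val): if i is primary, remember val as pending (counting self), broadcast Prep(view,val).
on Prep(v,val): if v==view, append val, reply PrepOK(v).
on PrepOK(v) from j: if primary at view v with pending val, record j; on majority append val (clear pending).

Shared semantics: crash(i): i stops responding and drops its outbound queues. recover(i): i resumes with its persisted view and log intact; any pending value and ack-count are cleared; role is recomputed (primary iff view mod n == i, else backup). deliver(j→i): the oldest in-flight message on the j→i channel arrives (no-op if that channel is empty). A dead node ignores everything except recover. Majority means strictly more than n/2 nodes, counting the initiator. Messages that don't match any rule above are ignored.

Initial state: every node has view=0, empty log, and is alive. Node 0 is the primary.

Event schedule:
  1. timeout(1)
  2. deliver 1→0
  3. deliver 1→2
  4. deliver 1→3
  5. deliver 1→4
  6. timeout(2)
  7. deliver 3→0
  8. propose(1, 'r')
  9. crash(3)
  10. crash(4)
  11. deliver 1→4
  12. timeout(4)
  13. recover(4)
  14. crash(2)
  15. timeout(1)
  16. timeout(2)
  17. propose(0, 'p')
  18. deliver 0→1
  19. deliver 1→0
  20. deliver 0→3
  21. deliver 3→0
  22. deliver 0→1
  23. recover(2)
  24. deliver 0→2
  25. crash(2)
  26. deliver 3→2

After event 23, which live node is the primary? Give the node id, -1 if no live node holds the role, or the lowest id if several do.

after 1 — timeout(1): n1:prim/v1/[-]
after 2 — deliver 1→0: n0:back/v1/[-]
after 3 — deliver 1→2: n2:back/v1/[-]
after 4 — deliver 1→3: n3:back/v1/[-]
after 5 — deliver 1→4: n4:back/v1/[-]
after 6 — timeout(2): n2:prim/v2/[-]
after 7 — deliver 3→0: ·
after 8 — propose(1,'r'): ·
after 9 — crash(3): n3:✗back/v1/[-]
after 10 — crash(4): n4:✗back/v1/[-]
after 11 — deliver 1→4: ·
after 12 — timeout(4): ·
after 13 — recover(4): n4:back/v1/[-]
after 14 — crash(2): n2:✗prim/v2/[-]
after 15 — timeout(1): n1:back/v2/[-]
after 16 — timeout(2): ·
after 17 — propose(0,'p'): ·
after 18 — deliver 0→1: ·
after 19 — deliver 1→0: n0:back/v1/[r]
after 20 — deliver 0→3: ·
after 21 — deliver 3→0: ·
after 22 — deliver 0→1: ·
after 23 — recover(2): n2:prim/v2/[-]

2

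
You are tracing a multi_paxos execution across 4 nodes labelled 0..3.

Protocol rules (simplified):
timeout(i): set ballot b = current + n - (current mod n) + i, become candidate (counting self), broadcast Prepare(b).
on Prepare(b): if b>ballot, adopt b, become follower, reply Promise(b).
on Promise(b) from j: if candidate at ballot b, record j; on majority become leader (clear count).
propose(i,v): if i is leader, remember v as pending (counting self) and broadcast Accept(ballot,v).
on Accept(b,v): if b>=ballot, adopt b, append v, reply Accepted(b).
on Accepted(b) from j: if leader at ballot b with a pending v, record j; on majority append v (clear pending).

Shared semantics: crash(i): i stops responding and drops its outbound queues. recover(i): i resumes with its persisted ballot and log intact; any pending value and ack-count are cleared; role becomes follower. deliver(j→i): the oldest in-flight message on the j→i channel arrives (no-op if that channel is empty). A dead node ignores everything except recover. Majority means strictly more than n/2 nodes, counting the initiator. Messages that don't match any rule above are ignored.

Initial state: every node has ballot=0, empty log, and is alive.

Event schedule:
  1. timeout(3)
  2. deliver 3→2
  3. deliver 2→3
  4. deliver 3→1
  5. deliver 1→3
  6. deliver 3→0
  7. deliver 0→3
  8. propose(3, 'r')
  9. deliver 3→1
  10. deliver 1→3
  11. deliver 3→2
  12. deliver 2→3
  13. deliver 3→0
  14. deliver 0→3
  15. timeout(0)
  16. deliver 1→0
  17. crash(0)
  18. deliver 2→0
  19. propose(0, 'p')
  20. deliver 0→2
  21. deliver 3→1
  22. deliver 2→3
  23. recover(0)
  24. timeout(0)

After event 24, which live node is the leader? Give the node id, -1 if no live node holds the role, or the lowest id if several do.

step 1 timeout(3): 3={cand,b=7,log=-}
step 2 deliver 3→2: 2={foll,b=7,log=-}
step 3 deliver 2→3: —
step 4 deliver 3→1: 1={foll,b=7,log=-}
step 5 deliver 1→3: 3={lead,b=7,log=-}
step 6 deliver 3→0: 0={foll,b=7,log=-}
step 7 deliver 0→3: —
step 8 propose(3,'r'): —
step 9 deliver 3→1: 1={foll,b=7,log=r}
step 10 deliver 1→3: —
step 11 deliver 3→2: 2={foll,b=7,log=r}
step 12 deliver 2→3: 3={lead,b=7,log=r}
step 13 deliver 3→0: 0={foll,b=7,log=r}
step 14 deliver 0→3: —
step 15 timeout(0): 0={cand,b=8,log=r}
step 16 deliver 1→0: —
step 17 crash(0): 0={✗cand,b=8,log=r}
step 18 deliver 2→0: —
step 19 propose(0,'p'): —
step 20 deliver 0→2: —
step 21 deliver 3→1: —
step 22 deliver 2→3: —
step 23 recover(0): 0={foll,b=8,log=r}
step 24 timeout(0): 0={cand,b=12,log=r}

3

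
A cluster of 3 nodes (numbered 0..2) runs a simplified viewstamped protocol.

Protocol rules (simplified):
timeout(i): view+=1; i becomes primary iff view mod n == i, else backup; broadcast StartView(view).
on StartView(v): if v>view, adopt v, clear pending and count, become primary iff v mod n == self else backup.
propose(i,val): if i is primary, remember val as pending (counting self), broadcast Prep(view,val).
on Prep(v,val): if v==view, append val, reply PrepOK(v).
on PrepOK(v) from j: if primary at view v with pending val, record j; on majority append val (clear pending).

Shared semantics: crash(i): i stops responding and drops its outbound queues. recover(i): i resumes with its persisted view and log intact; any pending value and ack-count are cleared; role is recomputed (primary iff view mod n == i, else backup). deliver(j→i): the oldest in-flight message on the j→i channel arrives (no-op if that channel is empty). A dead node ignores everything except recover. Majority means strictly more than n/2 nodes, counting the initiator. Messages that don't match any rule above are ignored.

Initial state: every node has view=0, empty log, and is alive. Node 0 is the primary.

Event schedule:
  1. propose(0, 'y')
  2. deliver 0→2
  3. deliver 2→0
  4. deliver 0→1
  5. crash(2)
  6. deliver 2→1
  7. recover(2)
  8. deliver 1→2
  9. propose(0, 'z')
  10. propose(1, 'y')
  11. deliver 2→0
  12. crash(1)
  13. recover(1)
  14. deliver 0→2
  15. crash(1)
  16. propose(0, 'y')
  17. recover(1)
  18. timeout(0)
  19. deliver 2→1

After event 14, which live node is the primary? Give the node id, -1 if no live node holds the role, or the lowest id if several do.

0

1. propose(0,'y'):  nop
2. deliver 0→2:  <2:back v0 y>
3. deliver 2→0:  <0:prim v0 y>
4. deliver 0→1:  <1:back v0 y>
5. crash(2):  <2:✗back v0 y>
6. deliver 2→1:  nop
7. recover(2):  <2:back v0 y>
8. deliver 1→2:  nop
9. propose(0,'z'):  nop
10. propose(1,'y'):  nop
11. deliver 2→0:  nop
12. crash(1):  <1:✗back v0 y>
13. recover(1):  <1:back v0 y>
14. deliver 0→2:  <2:back v0 y,z>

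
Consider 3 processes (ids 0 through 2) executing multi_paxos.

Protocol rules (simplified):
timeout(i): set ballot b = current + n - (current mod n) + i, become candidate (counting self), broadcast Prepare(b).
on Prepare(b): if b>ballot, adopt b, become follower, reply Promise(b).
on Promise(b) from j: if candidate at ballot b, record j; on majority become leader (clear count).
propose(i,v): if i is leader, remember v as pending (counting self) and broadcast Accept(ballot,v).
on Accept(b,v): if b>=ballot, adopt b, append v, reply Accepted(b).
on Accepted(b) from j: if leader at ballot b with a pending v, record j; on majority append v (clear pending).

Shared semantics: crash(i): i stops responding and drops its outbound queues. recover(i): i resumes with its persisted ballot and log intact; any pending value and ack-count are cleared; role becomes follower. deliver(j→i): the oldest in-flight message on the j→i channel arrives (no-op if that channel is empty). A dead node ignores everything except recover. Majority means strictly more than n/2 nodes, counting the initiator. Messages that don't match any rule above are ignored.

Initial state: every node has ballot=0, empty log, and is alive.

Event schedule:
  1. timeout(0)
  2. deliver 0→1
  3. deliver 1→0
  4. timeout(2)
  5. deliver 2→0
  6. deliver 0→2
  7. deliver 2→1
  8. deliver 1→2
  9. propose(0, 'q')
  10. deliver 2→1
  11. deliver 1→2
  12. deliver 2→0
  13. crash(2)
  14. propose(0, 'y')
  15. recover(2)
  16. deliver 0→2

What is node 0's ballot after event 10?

5

1. timeout(0):  <0:cand b3 ->
2. deliver 0→1:  <1:foll b3 ->
3. deliver 1→0:  <0:lead b3 ->
4. timeout(2):  <2:cand b5 ->
5. deliver 2→0:  <0:foll b5 ->
6. deliver 0→2:  nop
7. deliver 2→1:  <1:foll b5 ->
8. deliver 1→2:  <2:lead b5 ->
9. propose(0,'q'):  nop
10. deliver 2→1:  nop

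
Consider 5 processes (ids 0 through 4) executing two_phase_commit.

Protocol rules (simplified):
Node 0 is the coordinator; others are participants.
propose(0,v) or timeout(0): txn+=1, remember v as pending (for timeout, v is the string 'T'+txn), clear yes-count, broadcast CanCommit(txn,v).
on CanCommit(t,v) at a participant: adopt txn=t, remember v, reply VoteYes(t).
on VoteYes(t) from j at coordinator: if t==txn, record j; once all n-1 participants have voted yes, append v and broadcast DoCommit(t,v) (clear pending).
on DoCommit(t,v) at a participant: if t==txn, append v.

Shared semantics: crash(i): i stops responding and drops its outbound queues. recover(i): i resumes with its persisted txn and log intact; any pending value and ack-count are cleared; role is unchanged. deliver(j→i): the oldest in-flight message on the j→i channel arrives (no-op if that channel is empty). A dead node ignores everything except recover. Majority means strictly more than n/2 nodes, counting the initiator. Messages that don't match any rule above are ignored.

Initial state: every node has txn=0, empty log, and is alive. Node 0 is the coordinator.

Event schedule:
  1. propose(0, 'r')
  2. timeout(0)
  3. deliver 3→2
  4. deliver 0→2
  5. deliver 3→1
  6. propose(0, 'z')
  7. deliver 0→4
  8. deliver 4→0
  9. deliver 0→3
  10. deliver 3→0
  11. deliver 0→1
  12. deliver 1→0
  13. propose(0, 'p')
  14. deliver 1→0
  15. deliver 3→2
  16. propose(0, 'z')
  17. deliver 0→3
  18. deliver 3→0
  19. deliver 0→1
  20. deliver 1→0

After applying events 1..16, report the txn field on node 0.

5

1. propose(0,'r'):  <0:coor t1 ->
2. timeout(0):  <0:coor t2 ->
3. deliver 3→2:  nop
4. deliver 0→2:  <2:part t1 ->
5. deliver 3→1:  nop
6. propose(0,'z'):  <0:coor t3 ->
7. deliver 0→4:  <4:part t1 ->
8. deliver 4→0:  nop
9. deliver 0→3:  <3:part t1 ->
10. deliver 3→0:  nop
11. deliver 0→1:  <1:part t1 ->
12. deliver 1→0:  nop
13. propose(0,'p'):  <0:coor t4 ->
14. deliver 1→0:  nop
15. deliver 3→2:  nop
16. propose(0,'z'):  <0:coor t5 ->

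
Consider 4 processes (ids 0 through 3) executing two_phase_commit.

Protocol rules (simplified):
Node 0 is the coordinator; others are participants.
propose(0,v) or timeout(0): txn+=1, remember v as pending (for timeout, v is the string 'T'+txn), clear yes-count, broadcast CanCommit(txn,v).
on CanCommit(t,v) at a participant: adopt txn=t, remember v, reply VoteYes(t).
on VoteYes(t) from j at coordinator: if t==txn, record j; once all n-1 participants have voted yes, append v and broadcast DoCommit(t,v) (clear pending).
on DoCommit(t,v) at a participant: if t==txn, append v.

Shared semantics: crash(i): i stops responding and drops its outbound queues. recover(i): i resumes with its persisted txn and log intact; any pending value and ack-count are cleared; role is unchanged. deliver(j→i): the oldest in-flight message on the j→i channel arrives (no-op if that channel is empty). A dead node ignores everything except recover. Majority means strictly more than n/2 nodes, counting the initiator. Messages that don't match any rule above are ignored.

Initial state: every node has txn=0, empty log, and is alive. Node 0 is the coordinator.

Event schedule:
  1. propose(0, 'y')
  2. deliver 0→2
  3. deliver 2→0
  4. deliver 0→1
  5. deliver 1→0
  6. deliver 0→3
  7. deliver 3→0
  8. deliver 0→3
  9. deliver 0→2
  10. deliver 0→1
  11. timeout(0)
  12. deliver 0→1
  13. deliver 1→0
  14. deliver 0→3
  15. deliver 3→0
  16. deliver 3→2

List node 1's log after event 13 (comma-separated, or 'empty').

step 1 propose(0,'y'): 0={coor,t=1,log=-}
step 2 deliver 0→2: 2={part,t=1,log=-}
step 3 deliver 2→0: —
step 4 deliver 0→1: 1={part,t=1,log=-}
step 5 deliver 1→0: —
step 6 deliver 0→3: 3={part,t=1,log=-}
step 7 deliver 3→0: 0={coor,t=1,log=y}
step 8 deliver 0→3: 3={part,t=1,log=y}
step 9 deliver 0→2: 2={part,t=1,log=y}
step 10 deliver 0→1: 1={part,t=1,log=y}
step 11 timeout(0): 0={coor,t=2,log=y}
step 12 deliver 0→1: 1={part,t=2,log=y}
step 13 deliver 1→0: —

y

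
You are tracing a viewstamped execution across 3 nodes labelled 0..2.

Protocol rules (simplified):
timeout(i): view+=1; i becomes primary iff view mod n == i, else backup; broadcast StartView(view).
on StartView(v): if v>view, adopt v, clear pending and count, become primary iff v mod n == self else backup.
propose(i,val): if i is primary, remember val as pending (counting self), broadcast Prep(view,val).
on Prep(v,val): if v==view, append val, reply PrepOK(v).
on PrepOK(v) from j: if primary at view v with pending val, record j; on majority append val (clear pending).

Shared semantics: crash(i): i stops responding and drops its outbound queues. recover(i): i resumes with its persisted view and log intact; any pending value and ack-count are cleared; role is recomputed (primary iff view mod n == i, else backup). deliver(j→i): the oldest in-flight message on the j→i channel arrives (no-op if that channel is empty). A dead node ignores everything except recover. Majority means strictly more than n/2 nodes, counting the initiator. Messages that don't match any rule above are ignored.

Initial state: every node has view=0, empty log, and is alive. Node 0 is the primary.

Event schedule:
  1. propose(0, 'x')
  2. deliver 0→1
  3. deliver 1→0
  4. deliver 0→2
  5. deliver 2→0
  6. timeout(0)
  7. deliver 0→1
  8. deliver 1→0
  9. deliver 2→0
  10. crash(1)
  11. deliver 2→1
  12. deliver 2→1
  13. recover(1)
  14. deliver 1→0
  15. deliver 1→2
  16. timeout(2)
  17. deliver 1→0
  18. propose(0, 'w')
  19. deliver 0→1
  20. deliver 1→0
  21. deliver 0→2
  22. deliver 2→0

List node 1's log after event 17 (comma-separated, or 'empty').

step 1 propose(0,'x'): —
step 2 deliver 0→1: 1={back,v=0,log=x}
step 3 deliver 1→0: 0={prim,v=0,log=x}
step 4 deliver 0→2: 2={back,v=0,log=x}
step 5 deliver 2→0: —
step 6 timeout(0): 0={back,v=1,log=x}
step 7 deliver 0→1: 1={prim,v=1,log=x}
step 8 deliver 1→0: —
step 9 deliver 2→0: —
step 10 crash(1): 1={✗prim,v=1,log=x}
step 11 deliver 2→1: —
step 12 deliver 2→1: —
step 13 recover(1): 1={prim,v=1,log=x}
step 14 deliver 1→0: —
step 15 deliver 1→2: —
step 16 timeout(2): 2={back,v=1,log=x}
step 17 deliver 1→0: —

x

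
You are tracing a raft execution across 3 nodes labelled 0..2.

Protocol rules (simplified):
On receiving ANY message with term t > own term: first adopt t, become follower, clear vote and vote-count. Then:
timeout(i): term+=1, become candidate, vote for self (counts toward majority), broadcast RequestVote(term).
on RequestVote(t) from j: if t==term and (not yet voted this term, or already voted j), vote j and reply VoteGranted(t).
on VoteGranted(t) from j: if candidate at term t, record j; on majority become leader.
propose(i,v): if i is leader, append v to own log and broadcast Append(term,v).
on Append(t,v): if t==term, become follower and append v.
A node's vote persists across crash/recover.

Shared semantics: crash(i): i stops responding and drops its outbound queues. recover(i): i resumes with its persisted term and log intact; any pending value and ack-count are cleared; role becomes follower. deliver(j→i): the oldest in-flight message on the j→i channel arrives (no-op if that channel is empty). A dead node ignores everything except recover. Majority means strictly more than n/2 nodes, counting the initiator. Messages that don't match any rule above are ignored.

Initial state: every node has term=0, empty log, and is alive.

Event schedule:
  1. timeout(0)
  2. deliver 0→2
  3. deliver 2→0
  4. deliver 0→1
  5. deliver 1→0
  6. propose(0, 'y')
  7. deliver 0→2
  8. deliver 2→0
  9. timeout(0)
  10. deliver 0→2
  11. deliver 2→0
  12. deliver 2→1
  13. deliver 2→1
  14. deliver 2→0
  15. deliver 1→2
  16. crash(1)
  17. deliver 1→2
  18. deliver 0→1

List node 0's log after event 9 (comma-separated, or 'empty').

y

1. timeout(0):  <0:cand t1 ->
2. deliver 0→2:  <2:foll t1 ->
3. deliver 2→0:  <0:lead t1 ->
4. deliver 0→1:  <1:foll t1 ->
5. deliver 1→0:  nop
6. propose(0,'y'):  <0:lead t1 y>
7. deliver 0→2:  <2:foll t1 y>
8. deliver 2→0:  nop
9. timeout(0):  <0:cand t2 y>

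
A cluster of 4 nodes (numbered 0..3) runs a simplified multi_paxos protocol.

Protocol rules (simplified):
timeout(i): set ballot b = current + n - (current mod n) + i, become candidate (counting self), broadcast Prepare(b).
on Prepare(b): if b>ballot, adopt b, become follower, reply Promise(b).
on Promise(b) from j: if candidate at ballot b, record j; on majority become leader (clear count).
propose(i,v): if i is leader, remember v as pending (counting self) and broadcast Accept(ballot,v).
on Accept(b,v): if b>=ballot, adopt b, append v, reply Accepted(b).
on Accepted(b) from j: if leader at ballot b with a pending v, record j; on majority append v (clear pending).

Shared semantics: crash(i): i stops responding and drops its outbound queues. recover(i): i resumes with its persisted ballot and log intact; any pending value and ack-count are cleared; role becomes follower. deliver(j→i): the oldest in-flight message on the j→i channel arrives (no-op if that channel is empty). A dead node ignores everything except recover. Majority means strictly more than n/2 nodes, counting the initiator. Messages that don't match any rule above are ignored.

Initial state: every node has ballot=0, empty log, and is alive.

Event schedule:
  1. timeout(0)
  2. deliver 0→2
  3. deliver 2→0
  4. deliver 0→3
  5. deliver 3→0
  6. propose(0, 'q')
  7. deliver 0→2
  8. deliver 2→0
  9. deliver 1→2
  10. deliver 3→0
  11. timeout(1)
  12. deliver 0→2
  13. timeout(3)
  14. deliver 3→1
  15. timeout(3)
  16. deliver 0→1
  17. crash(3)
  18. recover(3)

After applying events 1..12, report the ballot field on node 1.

[1] timeout(0) → N0(cand b4 [-])
[2] deliver 0→2 → N2(foll b4 [-])
[3] deliver 2→0 → ∅
[4] deliver 0→3 → N3(foll b4 [-])
[5] deliver 3→0 → N0(lead b4 [-])
[6] propose(0,'q') → ∅
[7] deliver 0→2 → N2(foll b4 [q])
[8] deliver 2→0 → ∅
[9] deliver 1→2 → ∅
[10] deliver 3→0 → ∅
[11] timeout(1) → N1(cand b5 [-])
[12] deliver 0→2 → ∅

5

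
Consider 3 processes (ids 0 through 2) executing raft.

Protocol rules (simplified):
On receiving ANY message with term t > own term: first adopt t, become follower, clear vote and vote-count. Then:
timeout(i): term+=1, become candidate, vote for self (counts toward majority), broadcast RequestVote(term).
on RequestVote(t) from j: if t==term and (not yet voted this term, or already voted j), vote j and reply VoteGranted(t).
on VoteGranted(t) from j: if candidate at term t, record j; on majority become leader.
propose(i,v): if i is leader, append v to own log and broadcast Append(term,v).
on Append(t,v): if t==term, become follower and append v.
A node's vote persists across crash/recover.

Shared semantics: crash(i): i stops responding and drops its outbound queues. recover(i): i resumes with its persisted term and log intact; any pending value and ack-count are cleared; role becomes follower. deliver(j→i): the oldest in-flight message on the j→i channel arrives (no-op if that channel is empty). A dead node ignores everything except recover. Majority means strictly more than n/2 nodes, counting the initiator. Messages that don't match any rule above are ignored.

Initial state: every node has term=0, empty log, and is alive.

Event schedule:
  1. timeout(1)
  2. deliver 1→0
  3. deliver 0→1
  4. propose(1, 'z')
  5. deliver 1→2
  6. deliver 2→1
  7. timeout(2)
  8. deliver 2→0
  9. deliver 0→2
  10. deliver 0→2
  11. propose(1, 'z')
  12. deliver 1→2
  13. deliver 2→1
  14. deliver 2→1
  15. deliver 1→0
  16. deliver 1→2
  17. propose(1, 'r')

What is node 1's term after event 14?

step 1 timeout(1): 1={cand,t=1,log=-}
step 2 deliver 1→0: 0={foll,t=1,log=-}
step 3 deliver 0→1: 1={lead,t=1,log=-}
step 4 propose(1,'z'): 1={lead,t=1,log=z}
step 5 deliver 1→2: 2={foll,t=1,log=-}
step 6 deliver 2→1: —
step 7 timeout(2): 2={cand,t=2,log=-}
step 8 deliver 2→0: 0={foll,t=2,log=-}
step 9 deliver 0→2: 2={lead,t=2,log=-}
step 10 deliver 0→2: —
step 11 propose(1,'z'): 1={lead,t=1,log=z,z}
step 12 deliver 1→2: —
step 13 deliver 2→1: 1={foll,t=2,log=z,z}
step 14 deliver 2→1: —

2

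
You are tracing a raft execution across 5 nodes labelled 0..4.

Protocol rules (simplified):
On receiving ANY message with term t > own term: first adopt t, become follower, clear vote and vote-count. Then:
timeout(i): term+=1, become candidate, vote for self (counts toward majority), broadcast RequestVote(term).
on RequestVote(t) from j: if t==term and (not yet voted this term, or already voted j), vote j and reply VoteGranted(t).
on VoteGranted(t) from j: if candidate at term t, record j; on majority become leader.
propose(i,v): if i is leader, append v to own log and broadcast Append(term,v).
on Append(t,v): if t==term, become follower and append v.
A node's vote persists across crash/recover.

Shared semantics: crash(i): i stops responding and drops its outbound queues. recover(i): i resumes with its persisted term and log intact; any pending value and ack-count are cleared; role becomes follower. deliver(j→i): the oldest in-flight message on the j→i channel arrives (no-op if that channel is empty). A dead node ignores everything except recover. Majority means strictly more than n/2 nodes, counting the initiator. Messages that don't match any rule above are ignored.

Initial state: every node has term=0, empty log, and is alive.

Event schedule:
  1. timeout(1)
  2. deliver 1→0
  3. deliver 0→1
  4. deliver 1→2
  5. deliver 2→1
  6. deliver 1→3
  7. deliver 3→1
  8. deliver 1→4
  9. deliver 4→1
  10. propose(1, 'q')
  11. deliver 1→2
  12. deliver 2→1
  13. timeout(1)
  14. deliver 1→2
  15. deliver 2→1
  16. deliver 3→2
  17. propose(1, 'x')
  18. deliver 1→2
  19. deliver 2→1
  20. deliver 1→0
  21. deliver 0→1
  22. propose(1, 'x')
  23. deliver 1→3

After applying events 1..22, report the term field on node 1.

[1] timeout(1) → N1(cand t1 [-])
[2] deliver 1→0 → N0(foll t1 [-])
[3] deliver 0→1 → ∅
[4] deliver 1→2 → N2(foll t1 [-])
[5] deliver 2→1 → N1(lead t1 [-])
[6] deliver 1→3 → N3(foll t1 [-])
[7] deliver 3→1 → ∅
[8] deliver 1→4 → N4(foll t1 [-])
[9] deliver 4→1 → ∅
[10] propose(1,'q') → N1(lead t1 [q])
[11] deliver 1→2 → N2(foll t1 [q])
[12] deliver 2→1 → ∅
[13] timeout(1) → N1(cand t2 [q])
[14] deliver 1→2 → N2(foll t2 [q])
[15] deliver 2→1 → ∅
[16] deliver 3→2 → ∅
[17] propose(1,'x') → ∅
[18] deliver 1→2 → ∅
[19] deliver 2→1 → ∅
[20] deliver 1→0 → N0(foll t1 [q])
[21] deliver 0→1 → ∅
[22] propose(1,'x') → ∅

2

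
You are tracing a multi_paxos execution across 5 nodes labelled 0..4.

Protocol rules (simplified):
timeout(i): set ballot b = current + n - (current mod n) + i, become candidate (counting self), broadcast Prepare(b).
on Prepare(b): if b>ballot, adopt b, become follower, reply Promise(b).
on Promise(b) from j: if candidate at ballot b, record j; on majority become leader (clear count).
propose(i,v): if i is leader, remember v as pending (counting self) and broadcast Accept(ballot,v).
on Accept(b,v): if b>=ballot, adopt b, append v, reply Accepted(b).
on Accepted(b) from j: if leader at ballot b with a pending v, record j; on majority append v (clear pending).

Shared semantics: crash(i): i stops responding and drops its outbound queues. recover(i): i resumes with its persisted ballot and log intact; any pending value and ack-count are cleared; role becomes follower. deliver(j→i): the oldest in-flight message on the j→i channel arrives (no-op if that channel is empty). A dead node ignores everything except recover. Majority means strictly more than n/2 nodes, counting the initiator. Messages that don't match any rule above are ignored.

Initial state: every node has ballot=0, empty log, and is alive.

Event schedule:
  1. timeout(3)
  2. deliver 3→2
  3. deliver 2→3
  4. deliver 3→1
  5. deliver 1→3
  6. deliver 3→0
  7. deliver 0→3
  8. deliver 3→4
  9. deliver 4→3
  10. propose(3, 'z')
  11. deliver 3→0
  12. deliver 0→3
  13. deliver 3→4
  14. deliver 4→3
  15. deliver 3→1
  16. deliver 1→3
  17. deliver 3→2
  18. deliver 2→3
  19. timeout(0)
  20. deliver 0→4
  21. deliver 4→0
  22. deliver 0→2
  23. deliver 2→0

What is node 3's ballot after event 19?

e1 timeout(3): 3[cand,b=8,-]
e2 deliver 3→2: 2[foll,b=8,-]
e3 deliver 2→3: ·
e4 deliver 3→1: 1[foll,b=8,-]
e5 deliver 1→3: 3[lead,b=8,-]
e6 deliver 3→0: 0[foll,b=8,-]
e7 deliver 0→3: ·
e8 deliver 3→4: 4[foll,b=8,-]
e9 deliver 4→3: ·
e10 propose(3,'z'): ·
e11 deliver 3→0: 0[foll,b=8,z]
e12 deliver 0→3: ·
e13 deliver 3→4: 4[foll,b=8,z]
e14 deliver 4→3: 3[lead,b=8,z]
e15 deliver 3→1: 1[foll,b=8,z]
e16 deliver 1→3: ·
e17 deliver 3→2: 2[foll,b=8,z]
e18 deliver 2→3: ·
e19 timeout(0): 0[cand,b=10,z]

8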